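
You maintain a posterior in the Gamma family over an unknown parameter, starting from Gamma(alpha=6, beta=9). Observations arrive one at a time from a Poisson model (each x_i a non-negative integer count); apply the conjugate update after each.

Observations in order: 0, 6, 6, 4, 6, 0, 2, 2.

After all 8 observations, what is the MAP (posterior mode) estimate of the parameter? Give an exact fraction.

obs 1: x=0 → posterior Gamma(6, 10)
obs 2: x=6 → posterior Gamma(12, 11)
obs 3: x=6 → posterior Gamma(18, 12)
obs 4: x=4 → posterior Gamma(22, 13)
obs 5: x=6 → posterior Gamma(28, 14)
obs 6: x=0 → posterior Gamma(28, 15)
obs 7: x=2 → posterior Gamma(30, 16)
obs 8: x=2 → posterior Gamma(32, 17)

31/17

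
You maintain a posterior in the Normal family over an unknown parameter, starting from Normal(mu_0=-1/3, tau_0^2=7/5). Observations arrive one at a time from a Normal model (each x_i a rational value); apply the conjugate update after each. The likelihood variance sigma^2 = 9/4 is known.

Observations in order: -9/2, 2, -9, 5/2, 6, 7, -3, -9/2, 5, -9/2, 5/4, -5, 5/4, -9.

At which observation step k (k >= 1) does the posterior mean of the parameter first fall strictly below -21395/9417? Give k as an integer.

obs 1: x=-9/2 → posterior Normal(-141/73, 63/73)
obs 2: x=2 → posterior Normal(-85/101, 63/101)
obs 3: x=-9 → posterior Normal(-337/129, 21/43)
obs 4: x=5/2 → posterior Normal(-267/157, 63/157)
obs 5: x=6 → posterior Normal(-99/185, 63/185)
obs 6: x=7 → posterior Normal(97/213, 21/71)
obs 7: x=-3 → posterior Normal(13/241, 63/241)
obs 8: x=-9/2 → posterior Normal(-113/269, 63/269)
obs 9: x=5 → posterior Normal(1/11, 7/33)
obs 10: x=-9/2 → posterior Normal(-99/325, 63/325)
obs 11: x=5/4 → posterior Normal(-64/353, 63/353)
obs 12: x=-5 → posterior Normal(-68/127, 21/127)
obs 13: x=5/4 → posterior Normal(-169/409, 63/409)
obs 14: x=-9 → posterior Normal(-421/437, 63/437)

k = 3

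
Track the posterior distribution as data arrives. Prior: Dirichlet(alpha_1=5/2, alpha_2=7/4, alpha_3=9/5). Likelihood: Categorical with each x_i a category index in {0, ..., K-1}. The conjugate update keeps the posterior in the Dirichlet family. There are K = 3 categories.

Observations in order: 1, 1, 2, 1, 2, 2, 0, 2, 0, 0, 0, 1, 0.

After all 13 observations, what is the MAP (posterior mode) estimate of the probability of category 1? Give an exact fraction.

95/321

obs 1: x=1 → posterior Dirichlet(5/2, 11/4, 9/5)
obs 2: x=1 → posterior Dirichlet(5/2, 15/4, 9/5)
obs 3: x=2 → posterior Dirichlet(5/2, 15/4, 14/5)
obs 4: x=1 → posterior Dirichlet(5/2, 19/4, 14/5)
obs 5: x=2 → posterior Dirichlet(5/2, 19/4, 19/5)
obs 6: x=2 → posterior Dirichlet(5/2, 19/4, 24/5)
obs 7: x=0 → posterior Dirichlet(7/2, 19/4, 24/5)
obs 8: x=2 → posterior Dirichlet(7/2, 19/4, 29/5)
obs 9: x=0 → posterior Dirichlet(9/2, 19/4, 29/5)
obs 10: x=0 → posterior Dirichlet(11/2, 19/4, 29/5)
obs 11: x=0 → posterior Dirichlet(13/2, 19/4, 29/5)
obs 12: x=1 → posterior Dirichlet(13/2, 23/4, 29/5)
obs 13: x=0 → posterior Dirichlet(15/2, 23/4, 29/5)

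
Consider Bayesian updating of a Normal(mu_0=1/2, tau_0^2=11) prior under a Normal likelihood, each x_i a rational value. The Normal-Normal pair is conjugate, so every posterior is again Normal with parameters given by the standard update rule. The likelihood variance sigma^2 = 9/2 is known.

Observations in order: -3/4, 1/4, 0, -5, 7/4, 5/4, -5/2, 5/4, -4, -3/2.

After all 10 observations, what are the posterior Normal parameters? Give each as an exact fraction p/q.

mu_0=-199/229, tau_0^2=99/229

obs 1: x=-3/4 → posterior Normal(-12/31, 99/31)
obs 2: x=1/4 → posterior Normal(-13/106, 99/53)
obs 3: x=0 → posterior Normal(-13/150, 33/25)
obs 4: x=-5 → posterior Normal(-233/194, 99/97)
obs 5: x=7/4 → posterior Normal(-78/119, 99/119)
obs 6: x=5/4 → posterior Normal(-101/282, 33/47)
obs 7: x=-5/2 → posterior Normal(-211/326, 99/163)
obs 8: x=5/4 → posterior Normal(-78/185, 99/185)
obs 9: x=-4 → posterior Normal(-166/207, 11/23)
obs 10: x=-3/2 → posterior Normal(-199/229, 99/229)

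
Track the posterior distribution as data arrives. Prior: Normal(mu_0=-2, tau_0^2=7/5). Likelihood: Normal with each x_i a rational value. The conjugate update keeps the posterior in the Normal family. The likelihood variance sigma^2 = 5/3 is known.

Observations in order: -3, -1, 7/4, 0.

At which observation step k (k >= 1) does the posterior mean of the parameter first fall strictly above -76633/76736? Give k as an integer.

k = 4

obs 1: x=-3 → posterior Normal(-113/46, 35/46)
obs 2: x=-1 → posterior Normal(-2, 35/67)
obs 3: x=7/4 → posterior Normal(-389/352, 35/88)
obs 4: x=0 → posterior Normal(-389/436, 35/109)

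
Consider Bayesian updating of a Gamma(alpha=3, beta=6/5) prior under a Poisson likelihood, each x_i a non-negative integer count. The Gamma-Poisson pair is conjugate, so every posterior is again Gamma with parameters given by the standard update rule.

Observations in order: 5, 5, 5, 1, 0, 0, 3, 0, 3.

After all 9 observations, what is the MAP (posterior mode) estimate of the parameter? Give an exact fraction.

40/17

obs 1: x=5 → posterior Gamma(8, 11/5)
obs 2: x=5 → posterior Gamma(13, 16/5)
obs 3: x=5 → posterior Gamma(18, 21/5)
obs 4: x=1 → posterior Gamma(19, 26/5)
obs 5: x=0 → posterior Gamma(19, 31/5)
obs 6: x=0 → posterior Gamma(19, 36/5)
obs 7: x=3 → posterior Gamma(22, 41/5)
obs 8: x=0 → posterior Gamma(22, 46/5)
obs 9: x=3 → posterior Gamma(25, 51/5)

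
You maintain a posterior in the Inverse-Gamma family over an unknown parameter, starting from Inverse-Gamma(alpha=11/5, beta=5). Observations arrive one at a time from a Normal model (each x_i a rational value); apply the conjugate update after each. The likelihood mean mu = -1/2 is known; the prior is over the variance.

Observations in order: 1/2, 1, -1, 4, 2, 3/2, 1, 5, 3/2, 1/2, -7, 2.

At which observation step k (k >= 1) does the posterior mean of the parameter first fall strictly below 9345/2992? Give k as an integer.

k = 2

obs 1: x=1/2 → posterior Inverse-Gamma(27/10, 11/2)
obs 2: x=1 → posterior Inverse-Gamma(16/5, 53/8)
obs 3: x=-1 → posterior Inverse-Gamma(37/10, 27/4)
obs 4: x=4 → posterior Inverse-Gamma(21/5, 135/8)
obs 5: x=2 → posterior Inverse-Gamma(47/10, 20)
obs 6: x=3/2 → posterior Inverse-Gamma(26/5, 22)
obs 7: x=1 → posterior Inverse-Gamma(57/10, 185/8)
obs 8: x=5 → posterior Inverse-Gamma(31/5, 153/4)
obs 9: x=3/2 → posterior Inverse-Gamma(67/10, 161/4)
obs 10: x=1/2 → posterior Inverse-Gamma(36/5, 163/4)
obs 11: x=-7 → posterior Inverse-Gamma(77/10, 495/8)
obs 12: x=2 → posterior Inverse-Gamma(41/5, 65)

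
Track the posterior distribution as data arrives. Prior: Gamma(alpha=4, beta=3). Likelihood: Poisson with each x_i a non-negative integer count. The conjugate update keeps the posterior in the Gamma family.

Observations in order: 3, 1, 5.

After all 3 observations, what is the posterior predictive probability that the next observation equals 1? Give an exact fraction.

169789022208/678223072849

obs 1: x=3 → posterior Gamma(7, 4)
obs 2: x=1 → posterior Gamma(8, 5)
obs 3: x=5 → posterior Gamma(13, 6)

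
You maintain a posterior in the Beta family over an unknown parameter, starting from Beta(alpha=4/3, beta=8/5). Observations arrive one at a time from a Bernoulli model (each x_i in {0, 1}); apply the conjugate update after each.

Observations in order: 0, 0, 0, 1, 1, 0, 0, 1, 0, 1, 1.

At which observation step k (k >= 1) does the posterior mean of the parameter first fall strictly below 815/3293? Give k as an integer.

k = 3

obs 1: x=0 → posterior Beta(4/3, 13/5)
obs 2: x=0 → posterior Beta(4/3, 18/5)
obs 3: x=0 → posterior Beta(4/3, 23/5)
obs 4: x=1 → posterior Beta(7/3, 23/5)
obs 5: x=1 → posterior Beta(10/3, 23/5)
obs 6: x=0 → posterior Beta(10/3, 28/5)
obs 7: x=0 → posterior Beta(10/3, 33/5)
obs 8: x=1 → posterior Beta(13/3, 33/5)
obs 9: x=0 → posterior Beta(13/3, 38/5)
obs 10: x=1 → posterior Beta(16/3, 38/5)
obs 11: x=1 → posterior Beta(19/3, 38/5)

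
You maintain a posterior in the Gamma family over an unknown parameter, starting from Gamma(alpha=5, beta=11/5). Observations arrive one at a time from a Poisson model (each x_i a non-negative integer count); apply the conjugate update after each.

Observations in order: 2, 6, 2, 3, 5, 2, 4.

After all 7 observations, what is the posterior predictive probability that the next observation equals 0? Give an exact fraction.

1659499472763109991171612967522797815962278035456/33077684981700138043846177178617140686009839016451

obs 1: x=2 → posterior Gamma(7, 16/5)
obs 2: x=6 → posterior Gamma(13, 21/5)
obs 3: x=2 → posterior Gamma(15, 26/5)
obs 4: x=3 → posterior Gamma(18, 31/5)
obs 5: x=5 → posterior Gamma(23, 36/5)
obs 6: x=2 → posterior Gamma(25, 41/5)
obs 7: x=4 → posterior Gamma(29, 46/5)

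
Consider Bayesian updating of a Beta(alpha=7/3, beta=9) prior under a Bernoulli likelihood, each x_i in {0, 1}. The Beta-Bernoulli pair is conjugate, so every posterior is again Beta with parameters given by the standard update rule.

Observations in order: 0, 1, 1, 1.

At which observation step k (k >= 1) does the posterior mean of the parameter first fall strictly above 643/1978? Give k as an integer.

k = 4

obs 1: x=0 → posterior Beta(7/3, 10)
obs 2: x=1 → posterior Beta(10/3, 10)
obs 3: x=1 → posterior Beta(13/3, 10)
obs 4: x=1 → posterior Beta(16/3, 10)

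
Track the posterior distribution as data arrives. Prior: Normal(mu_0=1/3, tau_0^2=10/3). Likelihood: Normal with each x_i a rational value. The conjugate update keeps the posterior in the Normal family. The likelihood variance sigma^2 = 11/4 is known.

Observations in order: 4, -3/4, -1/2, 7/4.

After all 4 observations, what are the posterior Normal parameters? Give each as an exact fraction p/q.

obs 1: x=4 → posterior Normal(171/73, 110/73)
obs 2: x=-3/4 → posterior Normal(141/113, 110/113)
obs 3: x=-1/2 → posterior Normal(121/153, 110/153)
obs 4: x=7/4 → posterior Normal(191/193, 110/193)

mu_0=191/193, tau_0^2=110/193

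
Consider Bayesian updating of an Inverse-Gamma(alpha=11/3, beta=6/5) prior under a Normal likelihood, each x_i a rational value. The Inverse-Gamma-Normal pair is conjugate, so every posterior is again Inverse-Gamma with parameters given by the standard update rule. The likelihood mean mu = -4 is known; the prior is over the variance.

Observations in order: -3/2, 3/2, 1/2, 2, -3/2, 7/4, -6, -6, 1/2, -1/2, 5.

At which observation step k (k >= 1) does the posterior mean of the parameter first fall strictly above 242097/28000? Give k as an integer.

obs 1: x=-3/2 → posterior Inverse-Gamma(25/6, 173/40)
obs 2: x=3/2 → posterior Inverse-Gamma(14/3, 389/20)
obs 3: x=1/2 → posterior Inverse-Gamma(31/6, 1183/40)
obs 4: x=2 → posterior Inverse-Gamma(17/3, 1903/40)
obs 5: x=-3/2 → posterior Inverse-Gamma(37/6, 507/10)
obs 6: x=7/4 → posterior Inverse-Gamma(20/3, 10757/160)
obs 7: x=-6 → posterior Inverse-Gamma(43/6, 11077/160)
obs 8: x=-6 → posterior Inverse-Gamma(23/3, 11397/160)
obs 9: x=1/2 → posterior Inverse-Gamma(49/6, 13017/160)
obs 10: x=-1/2 → posterior Inverse-Gamma(26/3, 13997/160)
obs 11: x=5 → posterior Inverse-Gamma(55/6, 20477/160)

k = 4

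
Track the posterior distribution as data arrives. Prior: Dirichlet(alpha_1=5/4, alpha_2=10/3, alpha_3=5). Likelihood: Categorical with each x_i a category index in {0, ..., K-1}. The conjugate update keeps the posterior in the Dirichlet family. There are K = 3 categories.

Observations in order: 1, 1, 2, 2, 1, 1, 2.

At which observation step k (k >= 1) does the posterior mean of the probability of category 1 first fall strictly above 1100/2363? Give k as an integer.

obs 1: x=1 → posterior Dirichlet(5/4, 13/3, 5)
obs 2: x=1 → posterior Dirichlet(5/4, 16/3, 5)
obs 3: x=2 → posterior Dirichlet(5/4, 16/3, 6)
obs 4: x=2 → posterior Dirichlet(5/4, 16/3, 7)
obs 5: x=1 → posterior Dirichlet(5/4, 19/3, 7)
obs 6: x=1 → posterior Dirichlet(5/4, 22/3, 7)
obs 7: x=2 → posterior Dirichlet(5/4, 22/3, 8)

k = 6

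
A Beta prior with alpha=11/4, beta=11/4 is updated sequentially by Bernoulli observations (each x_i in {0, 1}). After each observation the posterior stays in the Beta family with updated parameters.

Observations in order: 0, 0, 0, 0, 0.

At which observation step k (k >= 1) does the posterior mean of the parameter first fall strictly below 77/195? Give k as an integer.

k = 2

obs 1: x=0 → posterior Beta(11/4, 15/4)
obs 2: x=0 → posterior Beta(11/4, 19/4)
obs 3: x=0 → posterior Beta(11/4, 23/4)
obs 4: x=0 → posterior Beta(11/4, 27/4)
obs 5: x=0 → posterior Beta(11/4, 31/4)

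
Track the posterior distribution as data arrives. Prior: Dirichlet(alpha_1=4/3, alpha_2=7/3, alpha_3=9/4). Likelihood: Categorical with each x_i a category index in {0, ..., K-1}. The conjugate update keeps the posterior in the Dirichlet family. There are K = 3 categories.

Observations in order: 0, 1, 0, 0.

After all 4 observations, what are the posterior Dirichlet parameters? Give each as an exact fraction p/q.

alpha_1=13/3, alpha_2=10/3, alpha_3=9/4

obs 1: x=0 → posterior Dirichlet(7/3, 7/3, 9/4)
obs 2: x=1 → posterior Dirichlet(7/3, 10/3, 9/4)
obs 3: x=0 → posterior Dirichlet(10/3, 10/3, 9/4)
obs 4: x=0 → posterior Dirichlet(13/3, 10/3, 9/4)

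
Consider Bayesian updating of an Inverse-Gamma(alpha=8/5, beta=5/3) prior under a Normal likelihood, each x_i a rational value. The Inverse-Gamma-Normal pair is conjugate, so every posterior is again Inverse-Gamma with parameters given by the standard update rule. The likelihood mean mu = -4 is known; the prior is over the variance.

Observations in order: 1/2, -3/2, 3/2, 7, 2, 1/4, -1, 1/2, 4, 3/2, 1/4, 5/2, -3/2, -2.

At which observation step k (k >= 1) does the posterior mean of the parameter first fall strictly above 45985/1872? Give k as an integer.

k = 4

obs 1: x=1/2 → posterior Inverse-Gamma(21/10, 283/24)
obs 2: x=-3/2 → posterior Inverse-Gamma(13/5, 179/12)
obs 3: x=3/2 → posterior Inverse-Gamma(31/10, 721/24)
obs 4: x=7 → posterior Inverse-Gamma(18/5, 2173/24)
obs 5: x=2 → posterior Inverse-Gamma(41/10, 2605/24)
obs 6: x=1/4 → posterior Inverse-Gamma(23/5, 11287/96)
obs 7: x=-1 → posterior Inverse-Gamma(51/10, 11719/96)
obs 8: x=1/2 → posterior Inverse-Gamma(28/5, 12691/96)
obs 9: x=4 → posterior Inverse-Gamma(61/10, 15763/96)
obs 10: x=3/2 → posterior Inverse-Gamma(33/5, 17215/96)
obs 11: x=1/4 → posterior Inverse-Gamma(71/10, 9041/48)
obs 12: x=5/2 → posterior Inverse-Gamma(38/5, 10055/48)
obs 13: x=-3/2 → posterior Inverse-Gamma(81/10, 10205/48)
obs 14: x=-2 → posterior Inverse-Gamma(43/5, 10301/48)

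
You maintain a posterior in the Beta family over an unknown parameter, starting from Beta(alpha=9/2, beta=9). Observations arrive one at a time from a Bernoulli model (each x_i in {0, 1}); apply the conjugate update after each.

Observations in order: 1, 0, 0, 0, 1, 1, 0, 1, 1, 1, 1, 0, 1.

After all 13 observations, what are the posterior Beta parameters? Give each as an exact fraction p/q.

alpha=25/2, beta=14

obs 1: x=1 → posterior Beta(11/2, 9)
obs 2: x=0 → posterior Beta(11/2, 10)
obs 3: x=0 → posterior Beta(11/2, 11)
obs 4: x=0 → posterior Beta(11/2, 12)
obs 5: x=1 → posterior Beta(13/2, 12)
obs 6: x=1 → posterior Beta(15/2, 12)
obs 7: x=0 → posterior Beta(15/2, 13)
obs 8: x=1 → posterior Beta(17/2, 13)
obs 9: x=1 → posterior Beta(19/2, 13)
obs 10: x=1 → posterior Beta(21/2, 13)
obs 11: x=1 → posterior Beta(23/2, 13)
obs 12: x=0 → posterior Beta(23/2, 14)
obs 13: x=1 → posterior Beta(25/2, 14)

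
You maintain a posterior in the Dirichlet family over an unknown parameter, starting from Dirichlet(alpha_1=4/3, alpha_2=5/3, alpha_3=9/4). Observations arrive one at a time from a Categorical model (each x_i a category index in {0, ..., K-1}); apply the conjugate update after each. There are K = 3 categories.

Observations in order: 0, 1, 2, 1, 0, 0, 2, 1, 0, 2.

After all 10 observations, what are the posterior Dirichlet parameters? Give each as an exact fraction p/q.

alpha_1=16/3, alpha_2=14/3, alpha_3=21/4

obs 1: x=0 → posterior Dirichlet(7/3, 5/3, 9/4)
obs 2: x=1 → posterior Dirichlet(7/3, 8/3, 9/4)
obs 3: x=2 → posterior Dirichlet(7/3, 8/3, 13/4)
obs 4: x=1 → posterior Dirichlet(7/3, 11/3, 13/4)
obs 5: x=0 → posterior Dirichlet(10/3, 11/3, 13/4)
obs 6: x=0 → posterior Dirichlet(13/3, 11/3, 13/4)
obs 7: x=2 → posterior Dirichlet(13/3, 11/3, 17/4)
obs 8: x=1 → posterior Dirichlet(13/3, 14/3, 17/4)
obs 9: x=0 → posterior Dirichlet(16/3, 14/3, 17/4)
obs 10: x=2 → posterior Dirichlet(16/3, 14/3, 21/4)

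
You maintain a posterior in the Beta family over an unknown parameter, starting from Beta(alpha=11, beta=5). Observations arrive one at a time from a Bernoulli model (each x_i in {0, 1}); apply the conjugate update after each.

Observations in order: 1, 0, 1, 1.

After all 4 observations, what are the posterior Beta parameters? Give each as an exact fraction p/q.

alpha=14, beta=6

obs 1: x=1 → posterior Beta(12, 5)
obs 2: x=0 → posterior Beta(12, 6)
obs 3: x=1 → posterior Beta(13, 6)
obs 4: x=1 → posterior Beta(14, 6)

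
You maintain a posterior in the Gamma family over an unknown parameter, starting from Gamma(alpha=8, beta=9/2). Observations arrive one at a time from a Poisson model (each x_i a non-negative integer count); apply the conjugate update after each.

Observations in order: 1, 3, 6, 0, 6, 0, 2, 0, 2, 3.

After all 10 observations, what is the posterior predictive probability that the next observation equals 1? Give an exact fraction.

obs 1: x=1 → posterior Gamma(9, 11/2)
obs 2: x=3 → posterior Gamma(12, 13/2)
obs 3: x=6 → posterior Gamma(18, 15/2)
obs 4: x=0 → posterior Gamma(18, 17/2)
obs 5: x=6 → posterior Gamma(24, 19/2)
obs 6: x=0 → posterior Gamma(24, 21/2)
obs 7: x=2 → posterior Gamma(26, 23/2)
obs 8: x=0 → posterior Gamma(26, 25/2)
obs 9: x=2 → posterior Gamma(28, 27/2)
obs 10: x=3 → posterior Gamma(31, 29/2)

4318848109617157128332995057177569124745194858/17069174130723235958610643029059314756044734431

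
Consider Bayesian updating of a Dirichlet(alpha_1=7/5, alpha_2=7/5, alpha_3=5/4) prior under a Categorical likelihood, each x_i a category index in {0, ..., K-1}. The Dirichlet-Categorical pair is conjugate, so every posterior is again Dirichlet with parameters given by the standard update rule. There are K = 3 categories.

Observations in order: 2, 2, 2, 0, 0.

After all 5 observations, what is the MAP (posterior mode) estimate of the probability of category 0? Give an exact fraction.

obs 1: x=2 → posterior Dirichlet(7/5, 7/5, 9/4)
obs 2: x=2 → posterior Dirichlet(7/5, 7/5, 13/4)
obs 3: x=2 → posterior Dirichlet(7/5, 7/5, 17/4)
obs 4: x=0 → posterior Dirichlet(12/5, 7/5, 17/4)
obs 5: x=0 → posterior Dirichlet(17/5, 7/5, 17/4)

48/121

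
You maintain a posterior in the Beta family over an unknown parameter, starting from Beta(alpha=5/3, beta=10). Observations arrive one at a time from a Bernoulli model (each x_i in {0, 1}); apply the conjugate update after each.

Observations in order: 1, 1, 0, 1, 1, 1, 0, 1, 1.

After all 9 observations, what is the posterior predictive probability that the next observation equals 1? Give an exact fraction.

13/31

obs 1: x=1 → posterior Beta(8/3, 10)
obs 2: x=1 → posterior Beta(11/3, 10)
obs 3: x=0 → posterior Beta(11/3, 11)
obs 4: x=1 → posterior Beta(14/3, 11)
obs 5: x=1 → posterior Beta(17/3, 11)
obs 6: x=1 → posterior Beta(20/3, 11)
obs 7: x=0 → posterior Beta(20/3, 12)
obs 8: x=1 → posterior Beta(23/3, 12)
obs 9: x=1 → posterior Beta(26/3, 12)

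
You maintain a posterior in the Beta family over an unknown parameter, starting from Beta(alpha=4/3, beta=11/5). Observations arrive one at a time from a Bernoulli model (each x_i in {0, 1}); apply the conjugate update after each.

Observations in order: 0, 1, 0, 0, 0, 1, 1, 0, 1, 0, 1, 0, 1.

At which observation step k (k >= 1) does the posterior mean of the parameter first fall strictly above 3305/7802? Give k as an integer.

k = 9

obs 1: x=0 → posterior Beta(4/3, 16/5)
obs 2: x=1 → posterior Beta(7/3, 16/5)
obs 3: x=0 → posterior Beta(7/3, 21/5)
obs 4: x=0 → posterior Beta(7/3, 26/5)
obs 5: x=0 → posterior Beta(7/3, 31/5)
obs 6: x=1 → posterior Beta(10/3, 31/5)
obs 7: x=1 → posterior Beta(13/3, 31/5)
obs 8: x=0 → posterior Beta(13/3, 36/5)
obs 9: x=1 → posterior Beta(16/3, 36/5)
obs 10: x=0 → posterior Beta(16/3, 41/5)
obs 11: x=1 → posterior Beta(19/3, 41/5)
obs 12: x=0 → posterior Beta(19/3, 46/5)
obs 13: x=1 → posterior Beta(22/3, 46/5)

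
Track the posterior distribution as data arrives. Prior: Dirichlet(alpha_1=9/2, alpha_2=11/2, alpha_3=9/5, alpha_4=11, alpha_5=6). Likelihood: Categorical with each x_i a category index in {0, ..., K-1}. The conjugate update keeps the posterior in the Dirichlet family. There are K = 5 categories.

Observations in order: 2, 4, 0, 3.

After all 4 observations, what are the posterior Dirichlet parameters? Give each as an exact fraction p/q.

alpha_1=11/2, alpha_2=11/2, alpha_3=14/5, alpha_4=12, alpha_5=7

obs 1: x=2 → posterior Dirichlet(9/2, 11/2, 14/5, 11, 6)
obs 2: x=4 → posterior Dirichlet(9/2, 11/2, 14/5, 11, 7)
obs 3: x=0 → posterior Dirichlet(11/2, 11/2, 14/5, 11, 7)
obs 4: x=3 → posterior Dirichlet(11/2, 11/2, 14/5, 12, 7)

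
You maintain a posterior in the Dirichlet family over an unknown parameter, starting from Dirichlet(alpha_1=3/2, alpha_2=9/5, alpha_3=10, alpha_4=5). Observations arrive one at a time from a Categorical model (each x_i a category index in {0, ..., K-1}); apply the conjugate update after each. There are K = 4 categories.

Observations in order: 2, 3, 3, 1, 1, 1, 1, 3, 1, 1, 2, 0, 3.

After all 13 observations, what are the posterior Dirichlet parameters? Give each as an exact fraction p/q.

obs 1: x=2 → posterior Dirichlet(3/2, 9/5, 11, 5)
obs 2: x=3 → posterior Dirichlet(3/2, 9/5, 11, 6)
obs 3: x=3 → posterior Dirichlet(3/2, 9/5, 11, 7)
obs 4: x=1 → posterior Dirichlet(3/2, 14/5, 11, 7)
obs 5: x=1 → posterior Dirichlet(3/2, 19/5, 11, 7)
obs 6: x=1 → posterior Dirichlet(3/2, 24/5, 11, 7)
obs 7: x=1 → posterior Dirichlet(3/2, 29/5, 11, 7)
obs 8: x=3 → posterior Dirichlet(3/2, 29/5, 11, 8)
obs 9: x=1 → posterior Dirichlet(3/2, 34/5, 11, 8)
obs 10: x=1 → posterior Dirichlet(3/2, 39/5, 11, 8)
obs 11: x=2 → posterior Dirichlet(3/2, 39/5, 12, 8)
obs 12: x=0 → posterior Dirichlet(5/2, 39/5, 12, 8)
obs 13: x=3 → posterior Dirichlet(5/2, 39/5, 12, 9)

alpha_1=5/2, alpha_2=39/5, alpha_3=12, alpha_4=9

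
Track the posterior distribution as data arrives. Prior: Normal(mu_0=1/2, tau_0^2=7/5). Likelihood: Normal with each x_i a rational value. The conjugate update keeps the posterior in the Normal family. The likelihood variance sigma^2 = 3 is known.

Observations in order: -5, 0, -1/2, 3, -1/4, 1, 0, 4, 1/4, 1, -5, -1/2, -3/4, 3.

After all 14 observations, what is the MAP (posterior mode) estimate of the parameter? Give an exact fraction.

37/452

obs 1: x=-5 → posterior Normal(-5/4, 21/22)
obs 2: x=0 → posterior Normal(-55/58, 21/29)
obs 3: x=-1/2 → posterior Normal(-31/36, 7/12)
obs 4: x=3 → posterior Normal(-10/43, 21/43)
obs 5: x=-1/4 → posterior Normal(-47/200, 21/50)
obs 6: x=1 → posterior Normal(-1/12, 7/19)
obs 7: x=0 → posterior Normal(-19/256, 21/64)
obs 8: x=4 → posterior Normal(93/284, 21/71)
obs 9: x=1/4 → posterior Normal(25/78, 7/26)
obs 10: x=1 → posterior Normal(32/85, 21/85)
obs 11: x=-5 → posterior Normal(-3/92, 21/92)
obs 12: x=-1/2 → posterior Normal(-13/198, 7/33)
obs 13: x=-3/4 → posterior Normal(-47/424, 21/106)
obs 14: x=3 → posterior Normal(37/452, 21/113)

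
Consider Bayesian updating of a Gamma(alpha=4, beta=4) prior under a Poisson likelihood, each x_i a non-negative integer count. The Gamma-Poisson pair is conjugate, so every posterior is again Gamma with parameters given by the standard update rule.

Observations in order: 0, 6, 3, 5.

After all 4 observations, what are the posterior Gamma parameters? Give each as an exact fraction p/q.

alpha=18, beta=8

obs 1: x=0 → posterior Gamma(4, 5)
obs 2: x=6 → posterior Gamma(10, 6)
obs 3: x=3 → posterior Gamma(13, 7)
obs 4: x=5 → posterior Gamma(18, 8)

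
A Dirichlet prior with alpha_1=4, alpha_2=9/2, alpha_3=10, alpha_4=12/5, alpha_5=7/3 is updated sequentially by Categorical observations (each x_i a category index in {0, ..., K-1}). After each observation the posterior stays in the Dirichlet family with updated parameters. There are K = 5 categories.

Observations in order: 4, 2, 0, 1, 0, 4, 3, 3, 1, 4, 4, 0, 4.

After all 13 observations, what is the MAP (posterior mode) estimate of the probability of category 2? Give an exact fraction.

obs 1: x=4 → posterior Dirichlet(4, 9/2, 10, 12/5, 10/3)
obs 2: x=2 → posterior Dirichlet(4, 9/2, 11, 12/5, 10/3)
obs 3: x=0 → posterior Dirichlet(5, 9/2, 11, 12/5, 10/3)
obs 4: x=1 → posterior Dirichlet(5, 11/2, 11, 12/5, 10/3)
obs 5: x=0 → posterior Dirichlet(6, 11/2, 11, 12/5, 10/3)
obs 6: x=4 → posterior Dirichlet(6, 11/2, 11, 12/5, 13/3)
obs 7: x=3 → posterior Dirichlet(6, 11/2, 11, 17/5, 13/3)
obs 8: x=3 → posterior Dirichlet(6, 11/2, 11, 22/5, 13/3)
obs 9: x=1 → posterior Dirichlet(6, 13/2, 11, 22/5, 13/3)
obs 10: x=4 → posterior Dirichlet(6, 13/2, 11, 22/5, 16/3)
obs 11: x=4 → posterior Dirichlet(6, 13/2, 11, 22/5, 19/3)
obs 12: x=0 → posterior Dirichlet(7, 13/2, 11, 22/5, 19/3)
obs 13: x=4 → posterior Dirichlet(7, 13/2, 11, 22/5, 22/3)

300/937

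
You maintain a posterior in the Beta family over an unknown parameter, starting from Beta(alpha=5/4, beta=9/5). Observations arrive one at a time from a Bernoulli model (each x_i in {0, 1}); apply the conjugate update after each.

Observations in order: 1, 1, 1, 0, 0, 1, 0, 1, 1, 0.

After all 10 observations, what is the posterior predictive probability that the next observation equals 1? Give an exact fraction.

obs 1: x=1 → posterior Beta(9/4, 9/5)
obs 2: x=1 → posterior Beta(13/4, 9/5)
obs 3: x=1 → posterior Beta(17/4, 9/5)
obs 4: x=0 → posterior Beta(17/4, 14/5)
obs 5: x=0 → posterior Beta(17/4, 19/5)
obs 6: x=1 → posterior Beta(21/4, 19/5)
obs 7: x=0 → posterior Beta(21/4, 24/5)
obs 8: x=1 → posterior Beta(25/4, 24/5)
obs 9: x=1 → posterior Beta(29/4, 24/5)
obs 10: x=0 → posterior Beta(29/4, 29/5)

5/9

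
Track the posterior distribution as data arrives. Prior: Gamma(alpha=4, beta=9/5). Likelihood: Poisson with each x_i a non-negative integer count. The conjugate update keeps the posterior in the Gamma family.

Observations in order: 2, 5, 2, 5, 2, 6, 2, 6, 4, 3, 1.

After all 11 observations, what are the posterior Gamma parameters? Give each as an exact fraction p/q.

obs 1: x=2 → posterior Gamma(6, 14/5)
obs 2: x=5 → posterior Gamma(11, 19/5)
obs 3: x=2 → posterior Gamma(13, 24/5)
obs 4: x=5 → posterior Gamma(18, 29/5)
obs 5: x=2 → posterior Gamma(20, 34/5)
obs 6: x=6 → posterior Gamma(26, 39/5)
obs 7: x=2 → posterior Gamma(28, 44/5)
obs 8: x=6 → posterior Gamma(34, 49/5)
obs 9: x=4 → posterior Gamma(38, 54/5)
obs 10: x=3 → posterior Gamma(41, 59/5)
obs 11: x=1 → posterior Gamma(42, 64/5)

alpha=42, beta=64/5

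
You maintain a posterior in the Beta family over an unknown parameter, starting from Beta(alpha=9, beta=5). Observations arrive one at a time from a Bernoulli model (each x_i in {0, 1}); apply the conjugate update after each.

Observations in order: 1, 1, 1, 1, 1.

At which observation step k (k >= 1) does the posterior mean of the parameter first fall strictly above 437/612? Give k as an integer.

k = 4

obs 1: x=1 → posterior Beta(10, 5)
obs 2: x=1 → posterior Beta(11, 5)
obs 3: x=1 → posterior Beta(12, 5)
obs 4: x=1 → posterior Beta(13, 5)
obs 5: x=1 → posterior Beta(14, 5)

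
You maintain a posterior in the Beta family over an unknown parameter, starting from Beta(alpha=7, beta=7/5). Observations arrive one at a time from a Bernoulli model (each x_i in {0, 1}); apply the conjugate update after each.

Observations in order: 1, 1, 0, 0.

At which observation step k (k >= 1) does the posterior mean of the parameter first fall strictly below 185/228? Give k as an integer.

obs 1: x=1 → posterior Beta(8, 7/5)
obs 2: x=1 → posterior Beta(9, 7/5)
obs 3: x=0 → posterior Beta(9, 12/5)
obs 4: x=0 → posterior Beta(9, 17/5)

k = 3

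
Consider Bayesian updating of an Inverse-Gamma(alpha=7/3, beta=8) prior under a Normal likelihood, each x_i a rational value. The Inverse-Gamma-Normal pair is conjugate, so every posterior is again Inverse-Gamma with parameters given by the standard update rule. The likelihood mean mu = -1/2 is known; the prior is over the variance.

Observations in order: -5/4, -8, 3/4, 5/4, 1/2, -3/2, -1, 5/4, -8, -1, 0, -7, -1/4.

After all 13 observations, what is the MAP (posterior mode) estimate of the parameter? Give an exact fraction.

obs 1: x=-5/4 → posterior Inverse-Gamma(17/6, 265/32)
obs 2: x=-8 → posterior Inverse-Gamma(10/3, 1165/32)
obs 3: x=3/4 → posterior Inverse-Gamma(23/6, 595/16)
obs 4: x=5/4 → posterior Inverse-Gamma(13/3, 1239/32)
obs 5: x=1/2 → posterior Inverse-Gamma(29/6, 1255/32)
obs 6: x=-3/2 → posterior Inverse-Gamma(16/3, 1271/32)
obs 7: x=-1 → posterior Inverse-Gamma(35/6, 1275/32)
obs 8: x=5/4 → posterior Inverse-Gamma(19/3, 331/8)
obs 9: x=-8 → posterior Inverse-Gamma(41/6, 139/2)
obs 10: x=-1 → posterior Inverse-Gamma(22/3, 557/8)
obs 11: x=0 → posterior Inverse-Gamma(47/6, 279/4)
obs 12: x=-7 → posterior Inverse-Gamma(25/3, 727/8)
obs 13: x=-1/4 → posterior Inverse-Gamma(53/6, 2909/32)

8727/944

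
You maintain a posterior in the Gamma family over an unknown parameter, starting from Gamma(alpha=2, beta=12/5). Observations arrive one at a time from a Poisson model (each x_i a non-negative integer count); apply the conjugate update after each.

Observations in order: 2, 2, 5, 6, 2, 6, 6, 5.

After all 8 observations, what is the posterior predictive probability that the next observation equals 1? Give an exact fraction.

1194401572569161291259056310250513556179611018806665631466782720/10306878356087673908701327150195354453970375964574396222276358673

obs 1: x=2 → posterior Gamma(4, 17/5)
obs 2: x=2 → posterior Gamma(6, 22/5)
obs 3: x=5 → posterior Gamma(11, 27/5)
obs 4: x=6 → posterior Gamma(17, 32/5)
obs 5: x=2 → posterior Gamma(19, 37/5)
obs 6: x=6 → posterior Gamma(25, 42/5)
obs 7: x=6 → posterior Gamma(31, 47/5)
obs 8: x=5 → posterior Gamma(36, 52/5)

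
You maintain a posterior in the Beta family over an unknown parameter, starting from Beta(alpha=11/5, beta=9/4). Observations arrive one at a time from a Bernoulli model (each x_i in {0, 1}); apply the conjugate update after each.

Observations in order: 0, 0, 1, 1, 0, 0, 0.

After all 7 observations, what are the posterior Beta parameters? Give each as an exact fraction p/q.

obs 1: x=0 → posterior Beta(11/5, 13/4)
obs 2: x=0 → posterior Beta(11/5, 17/4)
obs 3: x=1 → posterior Beta(16/5, 17/4)
obs 4: x=1 → posterior Beta(21/5, 17/4)
obs 5: x=0 → posterior Beta(21/5, 21/4)
obs 6: x=0 → posterior Beta(21/5, 25/4)
obs 7: x=0 → posterior Beta(21/5, 29/4)

alpha=21/5, beta=29/4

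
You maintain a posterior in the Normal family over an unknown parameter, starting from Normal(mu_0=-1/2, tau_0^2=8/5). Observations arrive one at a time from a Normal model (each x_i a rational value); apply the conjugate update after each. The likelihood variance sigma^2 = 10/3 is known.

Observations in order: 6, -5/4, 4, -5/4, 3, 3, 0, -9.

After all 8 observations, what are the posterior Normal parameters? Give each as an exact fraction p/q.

obs 1: x=6 → posterior Normal(119/74, 40/37)
obs 2: x=-5/4 → posterior Normal(89/98, 40/49)
obs 3: x=4 → posterior Normal(185/122, 40/61)
obs 4: x=-5/4 → posterior Normal(155/146, 40/73)
obs 5: x=3 → posterior Normal(227/170, 8/17)
obs 6: x=3 → posterior Normal(299/194, 40/97)
obs 7: x=0 → posterior Normal(299/218, 40/109)
obs 8: x=-9 → posterior Normal(83/242, 40/121)

mu_0=83/242, tau_0^2=40/121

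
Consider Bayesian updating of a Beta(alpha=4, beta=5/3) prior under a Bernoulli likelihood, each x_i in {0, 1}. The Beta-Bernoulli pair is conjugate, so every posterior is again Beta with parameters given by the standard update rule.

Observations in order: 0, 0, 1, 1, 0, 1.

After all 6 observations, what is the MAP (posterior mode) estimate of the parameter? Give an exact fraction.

18/29

obs 1: x=0 → posterior Beta(4, 8/3)
obs 2: x=0 → posterior Beta(4, 11/3)
obs 3: x=1 → posterior Beta(5, 11/3)
obs 4: x=1 → posterior Beta(6, 11/3)
obs 5: x=0 → posterior Beta(6, 14/3)
obs 6: x=1 → posterior Beta(7, 14/3)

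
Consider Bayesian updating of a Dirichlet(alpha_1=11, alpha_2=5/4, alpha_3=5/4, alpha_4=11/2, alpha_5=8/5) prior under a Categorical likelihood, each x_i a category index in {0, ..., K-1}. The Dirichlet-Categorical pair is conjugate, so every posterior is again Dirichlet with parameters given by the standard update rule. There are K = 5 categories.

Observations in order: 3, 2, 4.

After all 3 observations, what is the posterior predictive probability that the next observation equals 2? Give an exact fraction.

45/472

obs 1: x=3 → posterior Dirichlet(11, 5/4, 5/4, 13/2, 8/5)
obs 2: x=2 → posterior Dirichlet(11, 5/4, 9/4, 13/2, 8/5)
obs 3: x=4 → posterior Dirichlet(11, 5/4, 9/4, 13/2, 13/5)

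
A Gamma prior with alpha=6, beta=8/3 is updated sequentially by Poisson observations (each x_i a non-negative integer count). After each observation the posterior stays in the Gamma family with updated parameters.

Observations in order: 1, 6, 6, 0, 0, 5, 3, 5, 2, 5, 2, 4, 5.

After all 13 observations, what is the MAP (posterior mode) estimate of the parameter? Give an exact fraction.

147/47

obs 1: x=1 → posterior Gamma(7, 11/3)
obs 2: x=6 → posterior Gamma(13, 14/3)
obs 3: x=6 → posterior Gamma(19, 17/3)
obs 4: x=0 → posterior Gamma(19, 20/3)
obs 5: x=0 → posterior Gamma(19, 23/3)
obs 6: x=5 → posterior Gamma(24, 26/3)
obs 7: x=3 → posterior Gamma(27, 29/3)
obs 8: x=5 → posterior Gamma(32, 32/3)
obs 9: x=2 → posterior Gamma(34, 35/3)
obs 10: x=5 → posterior Gamma(39, 38/3)
obs 11: x=2 → posterior Gamma(41, 41/3)
obs 12: x=4 → posterior Gamma(45, 44/3)
obs 13: x=5 → posterior Gamma(50, 47/3)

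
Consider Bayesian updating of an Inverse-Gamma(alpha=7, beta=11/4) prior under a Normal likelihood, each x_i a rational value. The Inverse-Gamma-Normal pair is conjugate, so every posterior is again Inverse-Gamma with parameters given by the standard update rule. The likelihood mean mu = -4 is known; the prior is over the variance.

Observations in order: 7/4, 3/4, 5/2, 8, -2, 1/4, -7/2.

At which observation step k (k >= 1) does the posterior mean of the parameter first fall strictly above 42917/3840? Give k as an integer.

k = 4

obs 1: x=7/4 → posterior Inverse-Gamma(15/2, 617/32)
obs 2: x=3/4 → posterior Inverse-Gamma(8, 489/16)
obs 3: x=5/2 → posterior Inverse-Gamma(17/2, 827/16)
obs 4: x=8 → posterior Inverse-Gamma(9, 1979/16)
obs 5: x=-2 → posterior Inverse-Gamma(19/2, 2011/16)
obs 6: x=1/4 → posterior Inverse-Gamma(10, 4311/32)
obs 7: x=-7/2 → posterior Inverse-Gamma(21/2, 4315/32)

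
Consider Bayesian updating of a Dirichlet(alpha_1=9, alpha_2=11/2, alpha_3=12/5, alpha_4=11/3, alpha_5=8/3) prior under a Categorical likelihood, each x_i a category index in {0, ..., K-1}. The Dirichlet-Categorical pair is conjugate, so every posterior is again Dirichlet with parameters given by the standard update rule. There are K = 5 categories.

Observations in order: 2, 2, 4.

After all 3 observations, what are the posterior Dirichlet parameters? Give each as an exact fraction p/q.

alpha_1=9, alpha_2=11/2, alpha_3=22/5, alpha_4=11/3, alpha_5=11/3

obs 1: x=2 → posterior Dirichlet(9, 11/2, 17/5, 11/3, 8/3)
obs 2: x=2 → posterior Dirichlet(9, 11/2, 22/5, 11/3, 8/3)
obs 3: x=4 → posterior Dirichlet(9, 11/2, 22/5, 11/3, 11/3)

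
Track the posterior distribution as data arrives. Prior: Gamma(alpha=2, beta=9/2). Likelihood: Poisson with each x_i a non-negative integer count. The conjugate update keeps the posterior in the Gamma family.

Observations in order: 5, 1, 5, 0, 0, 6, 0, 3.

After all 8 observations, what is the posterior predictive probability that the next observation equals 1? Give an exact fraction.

250111042987555265426635742187500/834385168331080533771857328695283

obs 1: x=5 → posterior Gamma(7, 11/2)
obs 2: x=1 → posterior Gamma(8, 13/2)
obs 3: x=5 → posterior Gamma(13, 15/2)
obs 4: x=0 → posterior Gamma(13, 17/2)
obs 5: x=0 → posterior Gamma(13, 19/2)
obs 6: x=6 → posterior Gamma(19, 21/2)
obs 7: x=0 → posterior Gamma(19, 23/2)
obs 8: x=3 → posterior Gamma(22, 25/2)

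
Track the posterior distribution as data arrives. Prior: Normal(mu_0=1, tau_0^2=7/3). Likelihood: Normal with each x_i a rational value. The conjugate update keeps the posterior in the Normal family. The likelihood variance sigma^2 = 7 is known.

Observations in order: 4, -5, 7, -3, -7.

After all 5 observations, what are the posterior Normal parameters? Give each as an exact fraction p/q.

obs 1: x=4 → posterior Normal(7/4, 7/4)
obs 2: x=-5 → posterior Normal(2/5, 7/5)
obs 3: x=7 → posterior Normal(3/2, 7/6)
obs 4: x=-3 → posterior Normal(6/7, 1)
obs 5: x=-7 → posterior Normal(-1/8, 7/8)

mu_0=-1/8, tau_0^2=7/8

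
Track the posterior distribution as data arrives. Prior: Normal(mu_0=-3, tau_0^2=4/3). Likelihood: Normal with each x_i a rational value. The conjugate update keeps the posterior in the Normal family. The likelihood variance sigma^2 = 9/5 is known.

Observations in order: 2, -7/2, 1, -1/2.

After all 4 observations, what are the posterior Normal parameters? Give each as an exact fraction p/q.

mu_0=-101/107, tau_0^2=36/107

obs 1: x=2 → posterior Normal(-41/47, 36/47)
obs 2: x=-7/2 → posterior Normal(-111/67, 36/67)
obs 3: x=1 → posterior Normal(-91/87, 12/29)
obs 4: x=-1/2 → posterior Normal(-101/107, 36/107)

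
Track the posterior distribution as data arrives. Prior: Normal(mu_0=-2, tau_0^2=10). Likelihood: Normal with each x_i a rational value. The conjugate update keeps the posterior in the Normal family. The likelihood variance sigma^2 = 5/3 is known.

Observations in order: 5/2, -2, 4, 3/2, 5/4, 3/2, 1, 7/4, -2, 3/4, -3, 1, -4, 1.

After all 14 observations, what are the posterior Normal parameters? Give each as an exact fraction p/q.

obs 1: x=5/2 → posterior Normal(13/7, 10/7)
obs 2: x=-2 → posterior Normal(1/13, 10/13)
obs 3: x=4 → posterior Normal(25/19, 10/19)
obs 4: x=3/2 → posterior Normal(34/25, 2/5)
obs 5: x=5/4 → posterior Normal(83/62, 10/31)
obs 6: x=3/2 → posterior Normal(101/74, 10/37)
obs 7: x=1 → posterior Normal(113/86, 10/43)
obs 8: x=7/4 → posterior Normal(67/49, 10/49)
obs 9: x=-2 → posterior Normal(1, 2/11)
obs 10: x=3/4 → posterior Normal(119/122, 10/61)
obs 11: x=-3 → posterior Normal(83/134, 10/67)
obs 12: x=1 → posterior Normal(95/146, 10/73)
obs 13: x=-4 → posterior Normal(47/158, 10/79)
obs 14: x=1 → posterior Normal(59/170, 2/17)

mu_0=59/170, tau_0^2=2/17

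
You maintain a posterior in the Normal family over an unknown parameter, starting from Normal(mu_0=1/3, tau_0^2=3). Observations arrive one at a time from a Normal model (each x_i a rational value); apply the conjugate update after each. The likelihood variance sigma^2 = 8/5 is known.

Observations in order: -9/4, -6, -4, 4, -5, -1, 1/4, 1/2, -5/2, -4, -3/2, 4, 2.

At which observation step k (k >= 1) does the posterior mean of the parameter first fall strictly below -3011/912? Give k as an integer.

obs 1: x=-9/4 → posterior Normal(-373/276, 24/23)
obs 2: x=-6 → posterior Normal(-1453/456, 12/19)
obs 3: x=-4 → posterior Normal(-41/12, 24/53)
obs 4: x=4 → posterior Normal(-1453/816, 6/17)
obs 5: x=-5 → posterior Normal(-2353/996, 24/83)
obs 6: x=-1 → posterior Normal(-2533/1176, 12/49)
obs 7: x=1/4 → posterior Normal(-622/339, 24/113)
obs 8: x=1/2 → posterior Normal(-1199/768, 3/16)
obs 9: x=-5/2 → posterior Normal(-712/429, 24/143)
obs 10: x=-4 → posterior Normal(-446/237, 12/79)
obs 11: x=-3/2 → posterior Normal(-1919/1038, 24/173)
obs 12: x=4 → posterior Normal(-1559/1128, 6/47)
obs 13: x=2 → posterior Normal(-197/174, 24/203)

k = 3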